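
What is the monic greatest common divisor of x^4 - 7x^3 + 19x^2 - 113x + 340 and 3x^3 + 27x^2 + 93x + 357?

Apply the Euclidean algorithm:
  x^4 - 7x^3 + 19x^2 - 113x + 340 = ((1/3)x - 16/3)(3x^3 + 27x^2 + 93x + 357) + (132x^2 + 264x + 2244)
  3x^3 + 27x^2 + 93x + 357 = ((1/44)x + 7/44)(132x^2 + 264x + 2244) + (0)
Last nonzero remainder: 132x^2 + 264x + 2244. Dividing through by 132 gives the monic gcd x^2 + 2x + 17.

x^2 + 2x + 17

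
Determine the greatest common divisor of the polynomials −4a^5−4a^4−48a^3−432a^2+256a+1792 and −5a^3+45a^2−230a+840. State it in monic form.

a^2−3a+28

Euclidean algorithm in ℚ[a]:
  −4a^5−4a^4−48a^3−432a^2+256a+1792 = ((4/5)a^2+8a+224/5)(−5a^3+45a^2−230a+840) + (−1280a^2+3840a−35840)
  −5a^3+45a^2−230a+840 = ((1/256)a−3/128)(−1280a^2+3840a−35840) + (0)
Last nonzero remainder: −1280a^2+3840a−35840. Dividing through by −1280 gives the monic gcd a^2−3a+28.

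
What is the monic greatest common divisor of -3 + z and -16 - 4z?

1

Repeated division with remainder:
  z - 3 = (-1/4)(-4z - 16) + (-7)
  -4z - 16 = ((4/7)z + 16/7)(-7) + (0)
The last nonzero remainder is the constant -7, so the polynomials are coprime and gcd = 1.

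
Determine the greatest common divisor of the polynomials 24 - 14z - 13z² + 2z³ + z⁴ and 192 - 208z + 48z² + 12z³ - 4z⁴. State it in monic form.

By polynomial division,
  z⁴ + 2z³ - 13z² - 14z + 24 = (-1/4)(-4z⁴ + 12z³ + 48z² - 208z + 192) + (5z³ - z² - 66z + 72)
  -4z⁴ + 12z³ + 48z² - 208z + 192 = (-(4/5)z + 56/25)(5z³ - z² - 66z + 72) + (-(64/25)z² - (64/25)z + 768/25)
  5z³ - z² - 66z + 72 = (-(125/64)z + 75/32)(-(64/25)z² - (64/25)z + 768/25) + (0)
Last nonzero remainder: -(64/25)z² - (64/25)z + 768/25. Dividing through by -64/25 gives the monic gcd z² + z - 12.

-12 + z + z²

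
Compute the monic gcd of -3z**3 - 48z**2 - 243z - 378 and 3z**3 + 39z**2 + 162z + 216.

z**2 + 9z + 18

Apply the Euclidean algorithm:
  -3z**3 - 48z**2 - 243z - 378 = (-1)(3z**3 + 39z**2 + 162z + 216) + (-9z**2 - 81z - 162)
  3z**3 + 39z**2 + 162z + 216 = (-(1/3)z - 4/3)(-9z**2 - 81z - 162) + (0)
Last nonzero remainder: -9z**2 - 81z - 162. Dividing through by -9 gives the monic gcd z**2 + 9z + 18.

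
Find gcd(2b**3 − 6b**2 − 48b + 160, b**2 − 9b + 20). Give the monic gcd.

b − 4

By polynomial division,
  2b**3 − 6b**2 − 48b + 160 = (2b + 12)(b**2 − 9b + 20) + (20b − 80)
  b**2 − 9b + 20 = ((1/20)b − 1/4)(20b − 80) + (0)
Last nonzero remainder: 20b − 80. Dividing through by 20 gives the monic gcd b − 4.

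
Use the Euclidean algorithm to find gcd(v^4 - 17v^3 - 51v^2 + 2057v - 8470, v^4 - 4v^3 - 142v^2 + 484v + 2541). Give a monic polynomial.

v^3 - 7v^2 - 121v + 847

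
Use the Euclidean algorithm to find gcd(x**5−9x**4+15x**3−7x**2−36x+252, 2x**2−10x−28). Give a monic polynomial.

Apply the Euclidean algorithm:
  x**5−9x**4+15x**3−7x**2−36x+252 = ((1/2)x**3−2x**2+(9/2)x−9)(2x**2−10x−28) + (0)
Last nonzero remainder: 2x**2−10x−28. Dividing through by 2 gives the monic gcd x**2−5x−14.

x**2−5x−14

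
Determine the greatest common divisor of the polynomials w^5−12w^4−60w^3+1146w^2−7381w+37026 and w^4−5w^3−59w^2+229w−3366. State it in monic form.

w^3−14w^2+67w−374

Euclidean algorithm in ℚ[w]:
  w^5−12w^4−60w^3+1146w^2−7381w+37026 = (w−7)(w^4−5w^3−59w^2+229w−3366) + (−36w^3+504w^2−2412w+13464)
  w^4−5w^3−59w^2+229w−3366 = (−(1/36)w−1/4)(−36w^3+504w^2−2412w+13464) + (0)
Last nonzero remainder: −36w^3+504w^2−2412w+13464. Dividing through by −36 gives the monic gcd w^3−14w^2+67w−374.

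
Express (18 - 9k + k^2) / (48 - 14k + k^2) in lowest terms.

By polynomial division,
  k^2 - 9k + 18 = (k^2 - 14k + 48) + (5k - 30)
  k^2 - 14k + 48 = ((1/5)k - 8/5)(5k - 30) + (0)
Last nonzero remainder: 5k - 30. Dividing through by 5 gives the monic gcd k - 6.
Cancel k - 6 from numerator and denominator to get the reduced form.

(-3 + k)/(-8 + k)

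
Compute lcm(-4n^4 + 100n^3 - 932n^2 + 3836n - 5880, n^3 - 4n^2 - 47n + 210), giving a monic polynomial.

n^5 - 18n^4 + 58n^3 + 672n^2 - 5243n + 10290

Apply the Euclidean algorithm:
  -4n^4 + 100n^3 - 932n^2 + 3836n - 5880 = (-4n + 84)(n^3 - 4n^2 - 47n + 210) + (-784n^2 + 8624n - 23520)
  n^3 - 4n^2 - 47n + 210 = (-(1/784)n - 1/112)(-784n^2 + 8624n - 23520) + (0)
Last nonzero remainder: -784n^2 + 8624n - 23520. Dividing through by -784 gives the monic gcd n^2 - 11n + 30.
Then lcm(f, g) = f·g / gcd(f, g); expanding and making the result monic gives the answer.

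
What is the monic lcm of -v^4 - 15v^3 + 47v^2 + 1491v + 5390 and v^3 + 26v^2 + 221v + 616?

v^5 + 23v^4 + 73v^3 - 1867v^2 - 17318v - 43120

Apply the Euclidean algorithm:
  -v^4 - 15v^3 + 47v^2 + 1491v + 5390 = (-v + 11)(v^3 + 26v^2 + 221v + 616) + (-18v^2 - 324v - 1386)
  v^3 + 26v^2 + 221v + 616 = (-(1/18)v - 4/9)(-18v^2 - 324v - 1386) + (0)
Last nonzero remainder: -18v^2 - 324v - 1386. Dividing through by -18 gives the monic gcd v^2 + 18v + 77.
Then lcm(f, g) = f·g / gcd(f, g); expanding and making the result monic gives the answer.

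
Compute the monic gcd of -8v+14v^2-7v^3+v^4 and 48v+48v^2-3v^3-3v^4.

Euclidean algorithm in ℚ[v]:
  v^4-7v^3+14v^2-8v = (-1/3)(-3v^4-3v^3+48v^2+48v) + (-8v^3+30v^2+8v)
  -3v^4-3v^3+48v^2+48v = ((3/8)v+57/32)(-8v^3+30v^2+8v) + (-(135/16)v^2+(135/4)v)
  -8v^3+30v^2+8v = ((128/135)v+32/135)(-(135/16)v^2+(135/4)v) + (0)
Last nonzero remainder: -(135/16)v^2+(135/4)v. Dividing through by -135/16 gives the monic gcd v^2-4v.

-4v+v^2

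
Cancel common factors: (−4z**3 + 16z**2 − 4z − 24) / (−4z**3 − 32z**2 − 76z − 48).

By polynomial division,
  −4z**3 + 16z**2 − 4z − 24 = (−4z**3 − 32z**2 − 76z − 48) + (48z**2 + 72z + 24)
  −4z**3 − 32z**2 − 76z − 48 = (−(1/12)z − 13/24)(48z**2 + 72z + 24) + (−35z − 35)
  48z**2 + 72z + 24 = (−(48/35)z − 24/35)(−35z − 35) + (0)
Last nonzero remainder: −35z − 35. Dividing through by −35 gives the monic gcd z + 1.
Cancel z + 1 from numerator and denominator to get the reduced form.

(z**2 − 5z + 6)/(z**2 + 7z + 12)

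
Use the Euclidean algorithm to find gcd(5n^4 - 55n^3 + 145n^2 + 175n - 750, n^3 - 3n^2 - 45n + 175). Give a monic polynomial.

n^2 - 10n + 25

By polynomial division,
  5n^4 - 55n^3 + 145n^2 + 175n - 750 = (5n - 40)(n^3 - 3n^2 - 45n + 175) + (250n^2 - 2500n + 6250)
  n^3 - 3n^2 - 45n + 175 = ((1/250)n + 7/250)(250n^2 - 2500n + 6250) + (0)
Last nonzero remainder: 250n^2 - 2500n + 6250. Dividing through by 250 gives the monic gcd n^2 - 10n + 25.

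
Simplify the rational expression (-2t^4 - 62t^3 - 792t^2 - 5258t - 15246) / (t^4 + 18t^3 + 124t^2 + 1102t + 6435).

Repeated division with remainder:
  -2t^4 - 62t^3 - 792t^2 - 5258t - 15246 = (-2)(t^4 + 18t^3 + 124t^2 + 1102t + 6435) + (-26t^3 - 544t^2 - 3054t - 2376)
  t^4 + 18t^3 + 124t^2 + 1102t + 6435 = (-(1/26)t + 19/169)(-26t^3 - 544t^2 - 3054t - 2376) + ((11441/169)t^2 + (228820/169)t + 1132659/169)
  -26t^3 - 544t^2 - 3054t - 2376 = (-(4394/11441)t - 4056/11441)((11441/169)t^2 + (228820/169)t + 1132659/169) + (0)
Last nonzero remainder: (11441/169)t^2 + (228820/169)t + 1132659/169. Dividing through by 11441/169 gives the monic gcd t^2 + 20t + 99.
Cancel t^2 + 20t + 99 from numerator and denominator to get the reduced form.

(-2t^2 - 22t - 154)/(t^2 - 2t + 65)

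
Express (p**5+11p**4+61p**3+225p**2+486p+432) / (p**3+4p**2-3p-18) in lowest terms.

(p**3+5p**2+22p+48)/(p-2)

By polynomial division,
  p**5+11p**4+61p**3+225p**2+486p+432 = (p**2+7p+36)(p**3+4p**2-3p-18) + (120p**2+720p+1080)
  p**3+4p**2-3p-18 = ((1/120)p-1/60)(120p**2+720p+1080) + (0)
Last nonzero remainder: 120p**2+720p+1080. Dividing through by 120 gives the monic gcd p**2+6p+9.
Cancel p**2+6p+9 from numerator and denominator to get the reduced form.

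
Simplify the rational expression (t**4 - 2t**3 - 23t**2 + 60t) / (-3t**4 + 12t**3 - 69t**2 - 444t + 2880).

By polynomial division,
  t**4 - 2t**3 - 23t**2 + 60t = (-1/3)(-3t**4 + 12t**3 - 69t**2 - 444t + 2880) + (2t**3 - 46t**2 - 88t + 960)
  -3t**4 + 12t**3 - 69t**2 - 444t + 2880 = (-(3/2)t - 57/2)(2t**3 - 46t**2 - 88t + 960) + (-1512t**2 - 1512t + 30240)
  2t**3 - 46t**2 - 88t + 960 = (-(1/756)t + 2/63)(-1512t**2 - 1512t + 30240) + (0)
Last nonzero remainder: -1512t**2 - 1512t + 30240. Dividing through by -1512 gives the monic gcd t**2 + t - 20.
Cancel t**2 + t - 20 from numerator and denominator to get the reduced form.

(-t**2 + 3t)/(3t**2 - 15t + 144)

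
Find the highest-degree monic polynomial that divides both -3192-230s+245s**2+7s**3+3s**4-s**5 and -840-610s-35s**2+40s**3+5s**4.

Apply the Euclidean algorithm:
  -s**5+3s**4+7s**3+245s**2-230s-3192 = (-(1/5)s+11/5)(5s**4+40s**3-35s**2-610s-840) + (-88s**3+200s**2+944s-1344)
  5s**4+40s**3-35s**2-610s-840 = (-(5/88)s-565/968)(-88s**3+200s**2+944s-1344) + ((16380/121)s**2-(16380/121)s-196560/121)
  -88s**3+200s**2+944s-1344 = (-(2662/4095)s+484/585)((16380/121)s**2-(16380/121)s-196560/121) + (0)
Last nonzero remainder: (16380/121)s**2-(16380/121)s-196560/121. Dividing through by 16380/121 gives the monic gcd s**2-s-12.

-12-s+s**2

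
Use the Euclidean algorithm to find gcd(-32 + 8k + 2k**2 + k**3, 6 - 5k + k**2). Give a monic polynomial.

-2 + k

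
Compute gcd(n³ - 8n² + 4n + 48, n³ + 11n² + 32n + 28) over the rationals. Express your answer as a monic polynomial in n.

n + 2

By polynomial division,
  n³ - 8n² + 4n + 48 = (n³ + 11n² + 32n + 28) + (-19n² - 28n + 20)
  n³ + 11n² + 32n + 28 = (-(1/19)n - 181/361)(-19n² - 28n + 20) + ((6864/361)n + 13728/361)
  -19n² - 28n + 20 = (-(6859/6864)n + 1805/3432)((6864/361)n + 13728/361) + (0)
Last nonzero remainder: (6864/361)n + 13728/361. Dividing through by 6864/361 gives the monic gcd n + 2.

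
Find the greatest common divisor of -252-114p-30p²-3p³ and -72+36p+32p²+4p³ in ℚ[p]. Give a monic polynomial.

6+p

By polynomial division,
  -3p³-30p²-114p-252 = (-3/4)(4p³+32p²+36p-72) + (-6p²-87p-306)
  4p³+32p²+36p-72 = (-(2/3)p+13/3)(-6p²-87p-306) + (209p+1254)
  -6p²-87p-306 = (-(6/209)p-51/209)(209p+1254) + (0)
Last nonzero remainder: 209p+1254. Dividing through by 209 gives the monic gcd p+6.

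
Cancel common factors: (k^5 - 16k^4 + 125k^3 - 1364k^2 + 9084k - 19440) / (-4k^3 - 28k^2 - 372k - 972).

(-k^3 + 20k^2 - 124k + 240)/(4k + 12)

By polynomial division,
  k^5 - 16k^4 + 125k^3 - 1364k^2 + 9084k - 19440 = (-(1/4)k^2 + (23/4)k - 193/4)(-4k^3 - 28k^2 - 372k - 972) + (-819k^2 - 3276k - 66339)
  -4k^3 - 28k^2 - 372k - 972 = ((4/819)k + 4/273)(-819k^2 - 3276k - 66339) + (0)
Last nonzero remainder: -819k^2 - 3276k - 66339. Dividing through by -819 gives the monic gcd k^2 + 4k + 81.
Cancel k^2 + 4k + 81 from numerator and denominator to get the reduced form.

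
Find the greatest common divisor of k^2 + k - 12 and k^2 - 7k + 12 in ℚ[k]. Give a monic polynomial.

k - 3

Euclidean algorithm in ℚ[k]:
  k^2 + k - 12 = (k^2 - 7k + 12) + (8k - 24)
  k^2 - 7k + 12 = ((1/8)k - 1/2)(8k - 24) + (0)
Last nonzero remainder: 8k - 24. Dividing through by 8 gives the monic gcd k - 3.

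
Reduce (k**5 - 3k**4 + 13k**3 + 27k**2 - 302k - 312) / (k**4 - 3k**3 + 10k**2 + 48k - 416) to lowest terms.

(k**2 + 4k + 3)/(k + 4)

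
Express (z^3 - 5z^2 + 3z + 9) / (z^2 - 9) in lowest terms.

Apply the Euclidean algorithm:
  z^3 - 5z^2 + 3z + 9 = (z - 5)(z^2 - 9) + (12z - 36)
  z^2 - 9 = ((1/12)z + 1/4)(12z - 36) + (0)
Last nonzero remainder: 12z - 36. Dividing through by 12 gives the monic gcd z - 3.
Cancel z - 3 from numerator and denominator to get the reduced form.

(z^2 - 2z - 3)/(z + 3)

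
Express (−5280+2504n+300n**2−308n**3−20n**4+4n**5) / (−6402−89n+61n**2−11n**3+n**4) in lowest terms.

(80−44n+4n**3)/(97−6n+n**2)

Repeated division with remainder:
  4n**5−20n**4−308n**3+300n**2+2504n−5280 = (4n+24)(n**4−11n**3+61n**2−89n−6402) + (−288n**3−808n**2+30248n+148368)
  n**4−11n**3+61n**2−89n−6402 = (−(1/288)n+497/10368)(−288n**3−808n**2+30248n+148368) + ((265369/1296)n**2−(1326845/1296)n−2919059/216)
  −288n**3−808n**2+30248n+148368 = (−(373248/265369)n−2913408/265369)((265369/1296)n**2−(1326845/1296)n−2919059/216) + (0)
Last nonzero remainder: (265369/1296)n**2−(1326845/1296)n−2919059/216. Dividing through by 265369/1296 gives the monic gcd n**2−5n−66.
Cancel n**2−5n−66 from numerator and denominator to get the reduced form.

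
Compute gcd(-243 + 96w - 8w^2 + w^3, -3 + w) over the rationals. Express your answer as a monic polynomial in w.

By polynomial division,
  w^3 - 8w^2 + 96w - 243 = (w^2 - 5w + 81)(w - 3) + (0)
The last nonzero remainder w - 3 is already monic.

-3 + w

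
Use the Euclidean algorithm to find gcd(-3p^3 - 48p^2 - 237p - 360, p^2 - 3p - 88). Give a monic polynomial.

p + 8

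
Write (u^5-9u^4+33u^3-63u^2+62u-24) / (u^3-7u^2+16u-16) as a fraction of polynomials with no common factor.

(u^3-6u^2+11u-6)/(u-4)

By polynomial division,
  u^5-9u^4+33u^3-63u^2+62u-24 = (u^2-2u+3)(u^3-7u^2+16u-16) + (6u^2-18u+24)
  u^3-7u^2+16u-16 = ((1/6)u-2/3)(6u^2-18u+24) + (0)
Last nonzero remainder: 6u^2-18u+24. Dividing through by 6 gives the monic gcd u^2-3u+4.
Cancel u^2-3u+4 from numerator and denominator to get the reduced form.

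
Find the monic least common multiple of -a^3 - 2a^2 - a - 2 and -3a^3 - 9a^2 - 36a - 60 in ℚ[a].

Repeated division with remainder:
  -a^3 - 2a^2 - a - 2 = (1/3)(-3a^3 - 9a^2 - 36a - 60) + (a^2 + 11a + 18)
  -3a^3 - 9a^2 - 36a - 60 = (-3a + 24)(a^2 + 11a + 18) + (-246a - 492)
  a^2 + 11a + 18 = (-(1/246)a - 3/82)(-246a - 492) + (0)
Last nonzero remainder: -246a - 492. Dividing through by -246 gives the monic gcd a + 2.
Then lcm(f, g) = f·g / gcd(f, g); expanding and making the result monic gives the answer.

a^5 + 3a^4 + 13a^3 + 23a^2 + 12a + 20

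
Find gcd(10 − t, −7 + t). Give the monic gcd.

Repeated division with remainder:
  −t + 10 = (−1)(t − 7) + (3)
  t − 7 = ((1/3)t − 7/3)(3) + (0)
The last nonzero remainder is the constant 3, so the polynomials are coprime and gcd = 1.

1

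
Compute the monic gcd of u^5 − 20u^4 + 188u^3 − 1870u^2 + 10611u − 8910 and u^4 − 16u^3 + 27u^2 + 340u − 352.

Apply the Euclidean algorithm:
  u^5 − 20u^4 + 188u^3 − 1870u^2 + 10611u − 8910 = (u − 4)(u^4 − 16u^3 + 27u^2 + 340u − 352) + (97u^3 − 2102u^2 + 12323u − 10318)
  u^4 − 16u^3 + 27u^2 + 340u − 352 = ((1/97)u + 550/9409)(97u^3 − 2102u^2 + 12323u − 10318) + ((214812/9409)u^2 − (2577744/9409)u + 2362932/9409)
  97u^3 − 2102u^2 + 12323u − 10318 = ((912673/214812)u − 4412821/107406)((214812/9409)u^2 − (2577744/9409)u + 2362932/9409) + (0)
Last nonzero remainder: (214812/9409)u^2 − (2577744/9409)u + 2362932/9409. Dividing through by 214812/9409 gives the monic gcd u^2 − 12u + 11.

u^2 − 12u + 11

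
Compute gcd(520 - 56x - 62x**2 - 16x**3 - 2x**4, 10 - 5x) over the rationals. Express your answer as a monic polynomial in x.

-2 + x

Repeated division with remainder:
  -2x**4 - 16x**3 - 62x**2 - 56x + 520 = ((2/5)x**3 + 4x**2 + (102/5)x + 52)(-5x + 10) + (0)
Last nonzero remainder: -5x + 10. Dividing through by -5 gives the monic gcd x - 2.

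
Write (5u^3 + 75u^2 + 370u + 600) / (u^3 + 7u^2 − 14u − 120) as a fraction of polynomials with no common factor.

Apply the Euclidean algorithm:
  5u^3 + 75u^2 + 370u + 600 = (5)(u^3 + 7u^2 − 14u − 120) + (40u^2 + 440u + 1200)
  u^3 + 7u^2 − 14u − 120 = ((1/40)u − 1/10)(40u^2 + 440u + 1200) + (0)
Last nonzero remainder: 40u^2 + 440u + 1200. Dividing through by 40 gives the monic gcd u^2 + 11u + 30.
Cancel u^2 + 11u + 30 from numerator and denominator to get the reduced form.

(5u + 20)/(u − 4)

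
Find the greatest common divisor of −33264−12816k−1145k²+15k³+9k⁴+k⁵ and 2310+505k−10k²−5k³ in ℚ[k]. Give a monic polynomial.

Apply the Euclidean algorithm:
  k⁵+9k⁴+15k³−1145k²−12816k−33264 = (−(1/5)k²−(7/5)k−102/5)(−5k³−10k²+505k+2310) + (−180k²+720k+13860)
  −5k³−10k²+505k+2310 = ((1/36)k+1/6)(−180k²+720k+13860) + (0)
Last nonzero remainder: −180k²+720k+13860. Dividing through by −180 gives the monic gcd k²−4k−77.

−77−4k+k²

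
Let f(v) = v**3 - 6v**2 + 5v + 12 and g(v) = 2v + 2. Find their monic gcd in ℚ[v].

v + 1

By polynomial division,
  v**3 - 6v**2 + 5v + 12 = ((1/2)v**2 - (7/2)v + 6)(2v + 2) + (0)
Last nonzero remainder: 2v + 2. Dividing through by 2 gives the monic gcd v + 1.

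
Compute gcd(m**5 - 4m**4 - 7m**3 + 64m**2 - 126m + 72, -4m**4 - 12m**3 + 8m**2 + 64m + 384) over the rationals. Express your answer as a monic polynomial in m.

By polynomial division,
  m**5 - 4m**4 - 7m**3 + 64m**2 - 126m + 72 = (-(1/4)m + 7/4)(-4m**4 - 12m**3 + 8m**2 + 64m + 384) + (16m**3 + 66m**2 - 142m - 600)
  -4m**4 - 12m**3 + 8m**2 + 64m + 384 = (-(1/4)m + 9/32)(16m**3 + 66m**2 - 142m - 600) + (-(737/16)m**2 - (737/16)m + 2211/4)
  16m**3 + 66m**2 - 142m - 600 = (-(256/737)m - 800/737)(-(737/16)m**2 - (737/16)m + 2211/4) + (0)
Last nonzero remainder: -(737/16)m**2 - (737/16)m + 2211/4. Dividing through by -737/16 gives the monic gcd m**2 + m - 12.

m**2 + m - 12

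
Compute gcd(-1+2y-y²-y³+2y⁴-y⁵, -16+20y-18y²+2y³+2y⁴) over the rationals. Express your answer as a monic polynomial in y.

Euclidean algorithm in ℚ[y]:
  -y⁵+2y⁴-y³-y²+2y-1 = (-(1/2)y+3/2)(2y⁴+2y³-18y²+20y-16) + (-13y³+36y²-36y+23)
  2y⁴+2y³-18y²+20y-16 = (-(2/13)y-98/169)(-13y³+36y²-36y+23) + (-(450/169)y²+(450/169)y-450/169)
  -13y³+36y²-36y+23 = ((2197/450)y-3887/450)(-(450/169)y²+(450/169)y-450/169) + (0)
Last nonzero remainder: -(450/169)y²+(450/169)y-450/169. Dividing through by -450/169 gives the monic gcd y²-y+1.

1-y+y²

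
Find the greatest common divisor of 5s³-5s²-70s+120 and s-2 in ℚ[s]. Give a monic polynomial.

Euclidean algorithm in ℚ[s]:
  5s³-5s²-70s+120 = (5s²+5s-60)(s-2) + (0)
The last nonzero remainder s-2 is already monic.

s-2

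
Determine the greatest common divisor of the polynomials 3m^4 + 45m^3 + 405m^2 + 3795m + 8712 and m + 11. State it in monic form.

Apply the Euclidean algorithm:
  3m^4 + 45m^3 + 405m^2 + 3795m + 8712 = (3m^3 + 12m^2 + 273m + 792)(m + 11) + (0)
The last nonzero remainder m + 11 is already monic.

m + 11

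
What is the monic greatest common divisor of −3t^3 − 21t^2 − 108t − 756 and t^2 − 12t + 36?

1

Euclidean algorithm in ℚ[t]:
  −3t^3 − 21t^2 − 108t − 756 = (−3t − 57)(t^2 − 12t + 36) + (−684t + 1296)
  t^2 − 12t + 36 = (−(1/684)t + 16/1083)(−684t + 1296) + (6084/361)
  −684t + 1296 = (−(6859/169)t + 12996/169)(6084/361) + (0)
The last nonzero remainder is the constant 6084/361, so the polynomials are coprime and gcd = 1.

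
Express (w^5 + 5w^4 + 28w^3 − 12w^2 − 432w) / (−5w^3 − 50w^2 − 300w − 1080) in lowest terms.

(−w^3 − w^2 + 12w)/(5w + 30)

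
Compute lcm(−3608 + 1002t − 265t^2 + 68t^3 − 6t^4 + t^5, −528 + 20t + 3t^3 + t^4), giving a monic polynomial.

−21648 + 2404t − 588t^2 + 143t^3 + 32t^4 + t^6

Apply the Euclidean algorithm:
  t^5 − 6t^4 + 68t^3 − 265t^2 + 1002t − 3608 = (t − 9)(t^4 + 3t^3 + 20t − 528) + (95t^3 − 285t^2 + 1710t − 8360)
  t^4 + 3t^3 + 20t − 528 = ((1/95)t + 6/95)(95t^3 − 285t^2 + 1710t − 8360) + (0)
Last nonzero remainder: 95t^3 − 285t^2 + 1710t − 8360. Dividing through by 95 gives the monic gcd t^3 − 3t^2 + 18t − 88.
Then lcm(f, g) = f·g / gcd(f, g); expanding and making the result monic gives the answer.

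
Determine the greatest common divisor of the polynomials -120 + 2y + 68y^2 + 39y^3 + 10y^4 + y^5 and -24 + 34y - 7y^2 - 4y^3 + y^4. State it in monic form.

Apply the Euclidean algorithm:
  y^5 + 10y^4 + 39y^3 + 68y^2 + 2y - 120 = (y + 14)(y^4 - 4y^3 - 7y^2 + 34y - 24) + (102y^3 + 132y^2 - 450y + 216)
  y^4 - 4y^3 - 7y^2 + 34y - 24 = ((1/102)y - 15/289)(102y^3 + 132y^2 - 450y + 216) + ((1232/289)y^2 + (2464/289)y - 3696/289)
  102y^3 + 132y^2 - 450y + 216 = ((14739/616)y - 2601/154)((1232/289)y^2 + (2464/289)y - 3696/289) + (0)
Last nonzero remainder: (1232/289)y^2 + (2464/289)y - 3696/289. Dividing through by 1232/289 gives the monic gcd y^2 + 2y - 3.

-3 + 2y + y^2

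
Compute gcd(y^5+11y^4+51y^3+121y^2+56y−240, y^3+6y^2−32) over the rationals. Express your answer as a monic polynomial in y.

y^2+8y+16

Apply the Euclidean algorithm:
  y^5+11y^4+51y^3+121y^2+56y−240 = (y^2+5y+21)(y^3+6y^2−32) + (27y^2+216y+432)
  y^3+6y^2−32 = ((1/27)y−2/27)(27y^2+216y+432) + (0)
Last nonzero remainder: 27y^2+216y+432. Dividing through by 27 gives the monic gcd y^2+8y+16.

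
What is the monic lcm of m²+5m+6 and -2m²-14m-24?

m³+9m²+26m+24

Repeated division with remainder:
  m²+5m+6 = (-1/2)(-2m²-14m-24) + (-2m-6)
  -2m²-14m-24 = (m+4)(-2m-6) + (0)
Last nonzero remainder: -2m-6. Dividing through by -2 gives the monic gcd m+3.
Then lcm(f, g) = f·g / gcd(f, g); expanding and making the result monic gives the answer.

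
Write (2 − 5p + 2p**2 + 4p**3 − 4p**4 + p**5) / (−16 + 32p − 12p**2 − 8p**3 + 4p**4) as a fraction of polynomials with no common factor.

Apply the Euclidean algorithm:
  p**5 − 4p**4 + 4p**3 + 2p**2 − 5p + 2 = ((1/4)p − 1/2)(4p**4 − 8p**3 − 12p**2 + 32p − 16) + (3p**3 − 12p**2 + 15p − 6)
  4p**4 − 8p**3 − 12p**2 + 32p − 16 = ((4/3)p + 8/3)(3p**3 − 12p**2 + 15p − 6) + (0)
Last nonzero remainder: 3p**3 − 12p**2 + 15p − 6. Dividing through by 3 gives the monic gcd p**3 − 4p**2 + 5p − 2.
Cancel p**3 − 4p**2 + 5p − 2 from numerator and denominator to get the reduced form.

(−1 + p**2)/(8 + 4p)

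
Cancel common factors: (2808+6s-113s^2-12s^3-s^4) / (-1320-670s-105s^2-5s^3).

(-468+77s+6s^2+s^3)/(220+75s+5s^2)

Repeated division with remainder:
  -s^4-12s^3-113s^2+6s+2808 = ((1/5)s-9/5)(-5s^3-105s^2-670s-1320) + (-168s^2-936s+432)
  -5s^3-105s^2-670s-1320 = ((5/168)s+45/98)(-168s^2-936s+432) + (-(12400/49)s-74400/49)
  -168s^2-936s+432 = ((1029/1550)s-441/1550)(-(12400/49)s-74400/49) + (0)
Last nonzero remainder: -(12400/49)s-74400/49. Dividing through by -12400/49 gives the monic gcd s+6.
Cancel s+6 from numerator and denominator to get the reduced form.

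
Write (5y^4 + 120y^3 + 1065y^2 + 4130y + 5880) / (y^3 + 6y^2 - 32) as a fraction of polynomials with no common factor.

By polynomial division,
  5y^4 + 120y^3 + 1065y^2 + 4130y + 5880 = (5y + 90)(y^3 + 6y^2 - 32) + (525y^2 + 4290y + 8760)
  y^3 + 6y^2 - 32 = ((1/525)y - 76/18375)(525y^2 + 4290y + 8760) + ((1296/1225)y + 5184/1225)
  525y^2 + 4290y + 8760 = ((214375/432)y + 447125/216)((1296/1225)y + 5184/1225) + (0)
Last nonzero remainder: (1296/1225)y + 5184/1225. Dividing through by 1296/1225 gives the monic gcd y + 4.
Cancel y + 4 from numerator and denominator to get the reduced form.

(5y^3 + 100y^2 + 665y + 1470)/(y^2 + 2y - 8)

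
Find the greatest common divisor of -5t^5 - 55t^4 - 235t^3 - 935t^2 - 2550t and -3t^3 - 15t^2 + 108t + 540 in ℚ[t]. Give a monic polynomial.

t^2 + 11t + 30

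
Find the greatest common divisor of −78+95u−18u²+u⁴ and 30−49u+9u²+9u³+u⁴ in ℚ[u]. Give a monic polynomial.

−6+5u+u²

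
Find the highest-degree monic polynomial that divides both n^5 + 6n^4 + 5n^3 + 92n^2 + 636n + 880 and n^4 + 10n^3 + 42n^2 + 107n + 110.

Apply the Euclidean algorithm:
  n^5 + 6n^4 + 5n^3 + 92n^2 + 636n + 880 = (n - 4)(n^4 + 10n^3 + 42n^2 + 107n + 110) + (3n^3 + 153n^2 + 954n + 1320)
  n^4 + 10n^3 + 42n^2 + 107n + 110 = ((1/3)n - 41/3)(3n^3 + 153n^2 + 954n + 1320) + (1815n^2 + 12705n + 18150)
  3n^3 + 153n^2 + 954n + 1320 = ((1/605)n + 4/55)(1815n^2 + 12705n + 18150) + (0)
Last nonzero remainder: 1815n^2 + 12705n + 18150. Dividing through by 1815 gives the monic gcd n^2 + 7n + 10.

n^2 + 7n + 10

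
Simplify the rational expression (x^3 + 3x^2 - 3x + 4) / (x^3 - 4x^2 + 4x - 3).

Repeated division with remainder:
  x^3 + 3x^2 - 3x + 4 = (x^3 - 4x^2 + 4x - 3) + (7x^2 - 7x + 7)
  x^3 - 4x^2 + 4x - 3 = ((1/7)x - 3/7)(7x^2 - 7x + 7) + (0)
Last nonzero remainder: 7x^2 - 7x + 7. Dividing through by 7 gives the monic gcd x^2 - x + 1.
Cancel x^2 - x + 1 from numerator and denominator to get the reduced form.

(x + 4)/(x - 3)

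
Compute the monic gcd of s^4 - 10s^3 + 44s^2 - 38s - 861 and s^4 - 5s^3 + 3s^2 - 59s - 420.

Euclidean algorithm in ℚ[s]:
  s^4 - 10s^3 + 44s^2 - 38s - 861 = (s^4 - 5s^3 + 3s^2 - 59s - 420) + (-5s^3 + 41s^2 + 21s - 441)
  s^4 - 5s^3 + 3s^2 - 59s - 420 = (-(1/5)s - 16/25)(-5s^3 + 41s^2 + 21s - 441) + ((836/25)s^2 - (3344/25)s - 17556/25)
  -5s^3 + 41s^2 + 21s - 441 = (-(125/836)s + 525/836)((836/25)s^2 - (3344/25)s - 17556/25) + (0)
Last nonzero remainder: (836/25)s^2 - (3344/25)s - 17556/25. Dividing through by 836/25 gives the monic gcd s^2 - 4s - 21.

s^2 - 4s - 21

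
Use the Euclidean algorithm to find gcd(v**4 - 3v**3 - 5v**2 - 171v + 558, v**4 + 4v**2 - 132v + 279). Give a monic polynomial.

Repeated division with remainder:
  v**4 - 3v**3 - 5v**2 - 171v + 558 = (v**4 + 4v**2 - 132v + 279) + (-3v**3 - 9v**2 - 39v + 279)
  v**4 + 4v**2 - 132v + 279 = (-(1/3)v + 1)(-3v**3 - 9v**2 - 39v + 279) + (0)
Last nonzero remainder: -3v**3 - 9v**2 - 39v + 279. Dividing through by -3 gives the monic gcd v**3 + 3v**2 + 13v - 93.

v**3 + 3v**2 + 13v - 93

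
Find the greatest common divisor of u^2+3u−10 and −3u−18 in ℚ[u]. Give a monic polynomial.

1

Apply the Euclidean algorithm:
  u^2+3u−10 = (−(1/3)u+1)(−3u−18) + (8)
  −3u−18 = (−(3/8)u−9/4)(8) + (0)
The last nonzero remainder is the constant 8, so the polynomials are coprime and gcd = 1.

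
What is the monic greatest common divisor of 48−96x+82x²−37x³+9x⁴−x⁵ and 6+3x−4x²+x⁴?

3−3x+x²

Euclidean algorithm in ℚ[x]:
  −x⁵+9x⁴−37x³+82x²−96x+48 = (−x+9)(x⁴−4x²+3x+6) + (−41x³+121x²−117x−6)
  x⁴−4x²+3x+6 = (−(1/41)x−121/1681)(−41x³+121x²−117x−6) + ((3120/1681)x²−(9360/1681)x+9360/1681)
  −41x³+121x²−117x−6 = (−(68921/3120)x−1681/1560)((3120/1681)x²−(9360/1681)x+9360/1681) + (0)
Last nonzero remainder: (3120/1681)x²−(9360/1681)x+9360/1681. Dividing through by 3120/1681 gives the monic gcd x²−3x+3.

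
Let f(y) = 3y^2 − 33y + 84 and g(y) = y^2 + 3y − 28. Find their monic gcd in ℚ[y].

y − 4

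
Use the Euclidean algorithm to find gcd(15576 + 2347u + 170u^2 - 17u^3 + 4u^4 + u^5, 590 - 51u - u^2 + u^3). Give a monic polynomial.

Euclidean algorithm in ℚ[u]:
  u^5 + 4u^4 - 17u^3 + 170u^2 + 2347u + 15576 = (u^2 + 5u + 39)(u^3 - u^2 - 51u + 590) + (-126u^2 + 1386u - 7434)
  u^3 - u^2 - 51u + 590 = (-(1/126)u - 5/63)(-126u^2 + 1386u - 7434) + (0)
Last nonzero remainder: -126u^2 + 1386u - 7434. Dividing through by -126 gives the monic gcd u^2 - 11u + 59.

59 - 11u + u^2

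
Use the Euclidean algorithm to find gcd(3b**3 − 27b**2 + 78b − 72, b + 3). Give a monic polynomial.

1

Apply the Euclidean algorithm:
  3b**3 − 27b**2 + 78b − 72 = (3b**2 − 36b + 186)(b + 3) + (−630)
  b + 3 = (−(1/630)b − 1/210)(−630) + (0)
The last nonzero remainder is the constant −630, so the polynomials are coprime and gcd = 1.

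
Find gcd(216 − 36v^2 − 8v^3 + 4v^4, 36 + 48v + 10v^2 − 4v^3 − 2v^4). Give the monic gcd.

−18 − 6v + v^2 + v^3

Euclidean algorithm in ℚ[v]:
  4v^4 − 8v^3 − 36v^2 + 216 = (−2)(−2v^4 − 4v^3 + 10v^2 + 48v + 36) + (−16v^3 − 16v^2 + 96v + 288)
  −2v^4 − 4v^3 + 10v^2 + 48v + 36 = ((1/8)v + 1/8)(−16v^3 − 16v^2 + 96v + 288) + (0)
Last nonzero remainder: −16v^3 − 16v^2 + 96v + 288. Dividing through by −16 gives the monic gcd v^3 + v^2 − 6v − 18.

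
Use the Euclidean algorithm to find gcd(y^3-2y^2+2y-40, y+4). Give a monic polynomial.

1

Euclidean algorithm in ℚ[y]:
  y^3-2y^2+2y-40 = (y^2-6y+26)(y+4) + (-144)
  y+4 = (-(1/144)y-1/36)(-144) + (0)
The last nonzero remainder is the constant -144, so the polynomials are coprime and gcd = 1.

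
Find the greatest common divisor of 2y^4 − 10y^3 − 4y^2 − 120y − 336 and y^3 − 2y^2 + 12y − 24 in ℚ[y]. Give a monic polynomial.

Apply the Euclidean algorithm:
  2y^4 − 10y^3 − 4y^2 − 120y − 336 = (2y − 6)(y^3 − 2y^2 + 12y − 24) + (−40y^2 − 480)
  y^3 − 2y^2 + 12y − 24 = (−(1/40)y + 1/20)(−40y^2 − 480) + (0)
Last nonzero remainder: −40y^2 − 480. Dividing through by −40 gives the monic gcd y^2 + 12.

y^2 + 12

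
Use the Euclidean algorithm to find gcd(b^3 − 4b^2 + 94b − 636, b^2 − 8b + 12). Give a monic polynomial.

Euclidean algorithm in ℚ[b]:
  b^3 − 4b^2 + 94b − 636 = (b + 4)(b^2 − 8b + 12) + (114b − 684)
  b^2 − 8b + 12 = ((1/114)b − 1/57)(114b − 684) + (0)
Last nonzero remainder: 114b − 684. Dividing through by 114 gives the monic gcd b − 6.

b − 6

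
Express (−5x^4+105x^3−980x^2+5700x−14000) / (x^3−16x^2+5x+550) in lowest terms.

Euclidean algorithm in ℚ[x]:
  −5x^4+105x^3−980x^2+5700x−14000 = (−5x+25)(x^3−16x^2+5x+550) + (−555x^2+8325x−27750)
  x^3−16x^2+5x+550 = (−(1/555)x+1/555)(−555x^2+8325x−27750) + (−60x+600)
  −555x^2+8325x−27750 = ((37/4)x−185/4)(−60x+600) + (0)
Last nonzero remainder: −60x+600. Dividing through by −60 gives the monic gcd x−10.
Cancel x−10 from numerator and denominator to get the reduced form.

(−5x^3+55x^2−430x+1400)/(x^2−6x−55)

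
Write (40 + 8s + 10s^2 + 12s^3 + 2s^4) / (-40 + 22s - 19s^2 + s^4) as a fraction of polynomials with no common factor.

(4 + 2s)/(-4 + s)

Apply the Euclidean algorithm:
  2s^4 + 12s^3 + 10s^2 + 8s + 40 = (2)(s^4 - 19s^2 + 22s - 40) + (12s^3 + 48s^2 - 36s + 120)
  s^4 - 19s^2 + 22s - 40 = ((1/12)s - 1/3)(12s^3 + 48s^2 - 36s + 120) + (0)
Last nonzero remainder: 12s^3 + 48s^2 - 36s + 120. Dividing through by 12 gives the monic gcd s^3 + 4s^2 - 3s + 10.
Cancel s^3 + 4s^2 - 3s + 10 from numerator and denominator to get the reduced form.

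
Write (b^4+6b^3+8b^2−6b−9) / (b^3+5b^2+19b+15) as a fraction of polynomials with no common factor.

Apply the Euclidean algorithm:
  b^4+6b^3+8b^2−6b−9 = (b+1)(b^3+5b^2+19b+15) + (−16b^2−40b−24)
  b^3+5b^2+19b+15 = (−(1/16)b−5/32)(−16b^2−40b−24) + ((45/4)b+45/4)
  −16b^2−40b−24 = (−(64/45)b−32/15)((45/4)b+45/4) + (0)
Last nonzero remainder: (45/4)b+45/4. Dividing through by 45/4 gives the monic gcd b+1.
Cancel b+1 from numerator and denominator to get the reduced form.

(b^3+5b^2+3b−9)/(b^2+4b+15)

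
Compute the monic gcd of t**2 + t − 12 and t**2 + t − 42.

1

Apply the Euclidean algorithm:
  t**2 + t − 12 = (t**2 + t − 42) + (30)
  t**2 + t − 42 = ((1/30)t**2 + (1/30)t − 7/5)(30) + (0)
The last nonzero remainder is the constant 30, so the polynomials are coprime and gcd = 1.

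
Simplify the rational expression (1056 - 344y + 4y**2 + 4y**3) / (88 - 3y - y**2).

Repeated division with remainder:
  4y**3 + 4y**2 - 344y + 1056 = (-4y + 8)(-y**2 - 3y + 88) + (32y + 352)
  -y**2 - 3y + 88 = (-(1/32)y + 1/4)(32y + 352) + (0)
Last nonzero remainder: 32y + 352. Dividing through by 32 gives the monic gcd y + 11.
Cancel y + 11 from numerator and denominator to get the reduced form.

(-96 + 40y - 4y**2)/(-8 + y)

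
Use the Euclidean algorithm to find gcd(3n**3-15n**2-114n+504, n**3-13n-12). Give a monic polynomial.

Apply the Euclidean algorithm:
  3n**3-15n**2-114n+504 = (3)(n**3-13n-12) + (-15n**2-75n+540)
  n**3-13n-12 = (-(1/15)n+1/3)(-15n**2-75n+540) + (48n-192)
  -15n**2-75n+540 = (-(5/16)n-45/16)(48n-192) + (0)
Last nonzero remainder: 48n-192. Dividing through by 48 gives the monic gcd n-4.

n-4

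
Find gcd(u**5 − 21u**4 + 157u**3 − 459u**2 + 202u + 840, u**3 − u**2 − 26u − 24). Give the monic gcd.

u**2 − 5u − 6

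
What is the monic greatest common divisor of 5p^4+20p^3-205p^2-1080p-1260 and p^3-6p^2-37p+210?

p^2-p-42

By polynomial division,
  5p^4+20p^3-205p^2-1080p-1260 = (5p+50)(p^3-6p^2-37p+210) + (280p^2-280p-11760)
  p^3-6p^2-37p+210 = ((1/280)p-1/56)(280p^2-280p-11760) + (0)
Last nonzero remainder: 280p^2-280p-11760. Dividing through by 280 gives the monic gcd p^2-p-42.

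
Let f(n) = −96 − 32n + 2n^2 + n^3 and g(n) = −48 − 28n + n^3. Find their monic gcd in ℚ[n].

−24 − 2n + n^2

By polynomial division,
  n^3 + 2n^2 − 32n − 96 = (n^3 − 28n − 48) + (2n^2 − 4n − 48)
  n^3 − 28n − 48 = ((1/2)n + 1)(2n^2 − 4n − 48) + (0)
Last nonzero remainder: 2n^2 − 4n − 48. Dividing through by 2 gives the monic gcd n^2 − 2n − 24.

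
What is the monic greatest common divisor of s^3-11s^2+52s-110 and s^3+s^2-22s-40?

By polynomial division,
  s^3-11s^2+52s-110 = (s^3+s^2-22s-40) + (-12s^2+74s-70)
  s^3+s^2-22s-40 = (-(1/12)s-43/72)(-12s^2+74s-70) + ((589/36)s-2945/36)
  -12s^2+74s-70 = (-(432/589)s+504/589)((589/36)s-2945/36) + (0)
Last nonzero remainder: (589/36)s-2945/36. Dividing through by 589/36 gives the monic gcd s-5.

s-5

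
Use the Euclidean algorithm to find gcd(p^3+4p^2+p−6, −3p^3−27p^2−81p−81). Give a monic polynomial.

By polynomial division,
  p^3+4p^2+p−6 = (−1/3)(−3p^3−27p^2−81p−81) + (−5p^2−26p−33)
  −3p^3−27p^2−81p−81 = ((3/5)p+57/25)(−5p^2−26p−33) + (−(48/25)p−144/25)
  −5p^2−26p−33 = ((125/48)p+275/48)(−(48/25)p−144/25) + (0)
Last nonzero remainder: −(48/25)p−144/25. Dividing through by −48/25 gives the monic gcd p+3.

p+3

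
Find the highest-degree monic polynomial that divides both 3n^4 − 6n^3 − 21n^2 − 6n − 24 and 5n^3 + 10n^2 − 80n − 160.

n^2 − 2n − 8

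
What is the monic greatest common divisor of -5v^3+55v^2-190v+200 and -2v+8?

Apply the Euclidean algorithm:
  -5v^3+55v^2-190v+200 = ((5/2)v^2-(35/2)v+25)(-2v+8) + (0)
Last nonzero remainder: -2v+8. Dividing through by -2 gives the monic gcd v-4.

v-4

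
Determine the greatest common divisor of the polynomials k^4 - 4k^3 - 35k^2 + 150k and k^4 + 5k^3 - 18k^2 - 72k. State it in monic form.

k^2 + 6k

By polynomial division,
  k^4 - 4k^3 - 35k^2 + 150k = (k^4 + 5k^3 - 18k^2 - 72k) + (-9k^3 - 17k^2 + 222k)
  k^4 + 5k^3 - 18k^2 - 72k = (-(1/9)k - 28/81)(-9k^3 - 17k^2 + 222k) + ((64/81)k^2 + (128/27)k)
  -9k^3 - 17k^2 + 222k = (-(729/64)k + 2997/64)((64/81)k^2 + (128/27)k) + (0)
Last nonzero remainder: (64/81)k^2 + (128/27)k. Dividing through by 64/81 gives the monic gcd k^2 + 6k.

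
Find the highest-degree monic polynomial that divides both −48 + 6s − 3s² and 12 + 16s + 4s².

1

Apply the Euclidean algorithm:
  −3s² + 6s − 48 = (−3/4)(4s² + 16s + 12) + (18s − 39)
  4s² + 16s + 12 = ((2/9)s + 37/27)(18s − 39) + (589/9)
  18s − 39 = ((162/589)s − 351/589)(589/9) + (0)
The last nonzero remainder is the constant 589/9, so the polynomials are coprime and gcd = 1.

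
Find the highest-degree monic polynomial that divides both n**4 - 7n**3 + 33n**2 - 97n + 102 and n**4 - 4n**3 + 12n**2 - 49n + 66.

n**2 - 5n + 6

Apply the Euclidean algorithm:
  n**4 - 7n**3 + 33n**2 - 97n + 102 = (n**4 - 4n**3 + 12n**2 - 49n + 66) + (-3n**3 + 21n**2 - 48n + 36)
  n**4 - 4n**3 + 12n**2 - 49n + 66 = (-(1/3)n - 1)(-3n**3 + 21n**2 - 48n + 36) + (17n**2 - 85n + 102)
  -3n**3 + 21n**2 - 48n + 36 = (-(3/17)n + 6/17)(17n**2 - 85n + 102) + (0)
Last nonzero remainder: 17n**2 - 85n + 102. Dividing through by 17 gives the monic gcd n**2 - 5n + 6.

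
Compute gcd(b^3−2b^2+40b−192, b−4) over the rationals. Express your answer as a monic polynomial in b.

By polynomial division,
  b^3−2b^2+40b−192 = (b^2+2b+48)(b−4) + (0)
The last nonzero remainder b−4 is already monic.

b−4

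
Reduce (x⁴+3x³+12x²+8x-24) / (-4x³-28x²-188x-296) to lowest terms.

Apply the Euclidean algorithm:
  x⁴+3x³+12x²+8x-24 = (-(1/4)x+1)(-4x³-28x²-188x-296) + (-7x²+122x+272)
  -4x³-28x²-188x-296 = ((4/7)x+684/49)(-7x²+122x+272) + (-(100276/49)x-200552/49)
  -7x²+122x+272 = ((343/100276)x-1666/25069)(-(100276/49)x-200552/49) + (0)
Last nonzero remainder: -(100276/49)x-200552/49. Dividing through by -100276/49 gives the monic gcd x+2.
Cancel x+2 from numerator and denominator to get the reduced form.

(-x³-x²-10x+12)/(4x²+20x+148)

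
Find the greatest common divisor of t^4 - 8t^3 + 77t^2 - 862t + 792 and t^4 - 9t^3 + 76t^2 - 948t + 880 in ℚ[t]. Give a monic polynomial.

Euclidean algorithm in ℚ[t]:
  t^4 - 8t^3 + 77t^2 - 862t + 792 = (t^4 - 9t^3 + 76t^2 - 948t + 880) + (t^3 + t^2 + 86t - 88)
  t^4 - 9t^3 + 76t^2 - 948t + 880 = (t - 10)(t^3 + t^2 + 86t - 88) + (0)
The last nonzero remainder t^3 + t^2 + 86t - 88 is already monic.

t^3 + t^2 + 86t - 88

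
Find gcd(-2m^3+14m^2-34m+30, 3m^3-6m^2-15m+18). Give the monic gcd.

m-3

Euclidean algorithm in ℚ[m]:
  -2m^3+14m^2-34m+30 = (-2/3)(3m^3-6m^2-15m+18) + (10m^2-44m+42)
  3m^3-6m^2-15m+18 = ((3/10)m+18/25)(10m^2-44m+42) + ((102/25)m-306/25)
  10m^2-44m+42 = ((125/51)m-175/51)((102/25)m-306/25) + (0)
Last nonzero remainder: (102/25)m-306/25. Dividing through by 102/25 gives the monic gcd m-3.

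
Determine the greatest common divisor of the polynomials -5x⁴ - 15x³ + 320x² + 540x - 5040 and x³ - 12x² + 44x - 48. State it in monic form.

By polynomial division,
  -5x⁴ - 15x³ + 320x² + 540x - 5040 = (-5x - 75)(x³ - 12x² + 44x - 48) + (-360x² + 3600x - 8640)
  x³ - 12x² + 44x - 48 = (-(1/360)x + 1/180)(-360x² + 3600x - 8640) + (0)
Last nonzero remainder: -360x² + 3600x - 8640. Dividing through by -360 gives the monic gcd x² - 10x + 24.

x² - 10x + 24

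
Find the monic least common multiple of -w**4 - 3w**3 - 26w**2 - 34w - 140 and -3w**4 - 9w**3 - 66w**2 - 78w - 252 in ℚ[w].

w**6 + 4w**5 + 35w**4 + 78w**3 + 330w**2 + 344w + 840

By polynomial division,
  -w**4 - 3w**3 - 26w**2 - 34w - 140 = (1/3)(-3w**4 - 9w**3 - 66w**2 - 78w - 252) + (-4w**2 - 8w - 56)
  -3w**4 - 9w**3 - 66w**2 - 78w - 252 = ((3/4)w**2 + (3/4)w + 9/2)(-4w**2 - 8w - 56) + (0)
Last nonzero remainder: -4w**2 - 8w - 56. Dividing through by -4 gives the monic gcd w**2 + 2w + 14.
Then lcm(f, g) = f·g / gcd(f, g); expanding and making the result monic gives the answer.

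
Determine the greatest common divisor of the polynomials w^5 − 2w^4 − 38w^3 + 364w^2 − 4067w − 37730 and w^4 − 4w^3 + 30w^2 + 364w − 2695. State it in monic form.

Apply the Euclidean algorithm:
  w^5 − 2w^4 − 38w^3 + 364w^2 − 4067w − 37730 = (w + 2)(w^4 − 4w^3 + 30w^2 + 364w − 2695) + (−60w^3 − 60w^2 − 2100w − 32340)
  w^4 − 4w^3 + 30w^2 + 364w − 2695 = (−(1/60)w + 1/12)(−60w^3 − 60w^2 − 2100w − 32340) + (0)
Last nonzero remainder: −60w^3 − 60w^2 − 2100w − 32340. Dividing through by −60 gives the monic gcd w^3 + w^2 + 35w + 539.

w^3 + w^2 + 35w + 539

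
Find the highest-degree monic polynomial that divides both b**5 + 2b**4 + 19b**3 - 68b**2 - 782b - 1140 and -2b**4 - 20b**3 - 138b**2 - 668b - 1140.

b**3 + 5b**2 + 44b + 114

By polynomial division,
  b**5 + 2b**4 + 19b**3 - 68b**2 - 782b - 1140 = (-(1/2)b + 4)(-2b**4 - 20b**3 - 138b**2 - 668b - 1140) + (30b**3 + 150b**2 + 1320b + 3420)
  -2b**4 - 20b**3 - 138b**2 - 668b - 1140 = (-(1/15)b - 1/3)(30b**3 + 150b**2 + 1320b + 3420) + (0)
Last nonzero remainder: 30b**3 + 150b**2 + 1320b + 3420. Dividing through by 30 gives the monic gcd b**3 + 5b**2 + 44b + 114.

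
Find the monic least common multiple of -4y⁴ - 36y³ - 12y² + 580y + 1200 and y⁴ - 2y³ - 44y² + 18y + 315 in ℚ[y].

Euclidean algorithm in ℚ[y]:
  -4y⁴ - 36y³ - 12y² + 580y + 1200 = (-4)(y⁴ - 2y³ - 44y² + 18y + 315) + (-44y³ - 188y² + 652y + 2460)
  y⁴ - 2y³ - 44y² + 18y + 315 = (-(1/44)y + 69/484)(-44y³ - 188y² + 652y + 2460) + (-(288/121)y² - (2304/121)y - 4320/121)
  -44y³ - 188y² + 652y + 2460 = ((1331/72)y - 4961/72)(-(288/121)y² - (2304/121)y - 4320/121) + (0)
Last nonzero remainder: -(288/121)y² - (2304/121)y - 4320/121. Dividing through by -288/121 gives the monic gcd y² + 8y + 15.
Then lcm(f, g) = f·g / gcd(f, g); expanding and making the result monic gives the answer.

y⁶ - y⁵ - 66y⁴ + 14y³ + 1213y² - 45y - 6300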